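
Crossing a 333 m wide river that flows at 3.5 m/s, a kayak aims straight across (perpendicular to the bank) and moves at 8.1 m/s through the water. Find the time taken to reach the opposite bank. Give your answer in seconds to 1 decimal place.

The component of the kayak's velocity perpendicular to the bank is 8.1 m/s.
Only the cross-stream component determines the crossing time; the current contributes nothing perpendicular to the bank.
Time = 333 / 8.100 = 41.111 s.

41.1 s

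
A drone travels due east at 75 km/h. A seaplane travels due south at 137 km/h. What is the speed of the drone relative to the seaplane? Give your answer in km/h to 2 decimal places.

156.19 km/h

Taking east as x and north as y: drone velocity = (75.000, 0.000) km/h; seaplane velocity = (0.000, -137.000) km/h.
Velocity of drone relative to seaplane = (75.000, 0.000) − (0.000, -137.000) = (75.000, 137.000) km/h.
Magnitude = |(75.000, 137.000)| = 156.186 km/h.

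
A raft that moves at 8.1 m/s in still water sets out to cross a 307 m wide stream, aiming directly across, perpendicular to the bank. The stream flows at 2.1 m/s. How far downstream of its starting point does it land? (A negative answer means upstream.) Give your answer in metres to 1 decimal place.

Perpendicular speed = 8.100 m/s; crossing time = 307 / 8.100 = 37.901 s.
Net downstream speed = 2.100 m/s.
Drift = 2.100 × 37.901 = 79.593 m (downstream).

79.6 m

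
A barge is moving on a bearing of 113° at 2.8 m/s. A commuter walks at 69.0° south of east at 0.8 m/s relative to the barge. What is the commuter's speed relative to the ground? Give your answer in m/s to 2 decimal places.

Taking east as x and north as y: barge velocity = (2.577, -1.094) m/s; commuter velocity relative to barge = (0.287, -0.747) m/s.
Velocity relative to ground = (2.577, -1.094) + (0.287, -0.747) = (2.864, -1.841) m/s.
Speed = |(2.864, -1.841)| = 3.405 m/s.

3.40 m/s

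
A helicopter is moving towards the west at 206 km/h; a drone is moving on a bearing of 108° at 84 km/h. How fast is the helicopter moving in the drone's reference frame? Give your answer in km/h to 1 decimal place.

287.1 km/h

Taking east as x and north as y: helicopter velocity = (-206.000, 0.000) km/h; drone velocity = (79.889, -25.957) km/h.
Velocity of helicopter relative to drone = (-206.000, 0.000) − (79.889, -25.957) = (-285.889, 25.957) km/h.
Magnitude = |(-285.889, 25.957)| = 287.065 km/h.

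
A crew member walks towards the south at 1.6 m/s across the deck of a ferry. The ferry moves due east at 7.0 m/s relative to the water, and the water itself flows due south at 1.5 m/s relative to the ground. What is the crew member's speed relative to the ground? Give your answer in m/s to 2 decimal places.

In east/north components (m/s): crew member relative to ferry = (0.000, -1.600); ferry relative to water = (7.000, 0.000); water relative to ground = (0.000, -1.500).
Sum = (7.000, -3.100) m/s.
Speed = |(7.000, -3.100)| = 7.656 m/s.

7.66 m/s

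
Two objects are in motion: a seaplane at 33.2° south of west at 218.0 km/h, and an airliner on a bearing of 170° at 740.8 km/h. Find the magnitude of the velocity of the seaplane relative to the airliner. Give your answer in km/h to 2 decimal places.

Taking east as x and north as y: seaplane velocity = (-182.415, -119.369) km/h; airliner velocity = (128.639, -729.546) km/h.
Velocity of seaplane relative to airliner = (-182.415, -119.369) − (128.639, -729.546) = (-311.053, 610.177) km/h.
Magnitude = |(-311.053, 610.177)| = 684.887 km/h.

684.89 km/h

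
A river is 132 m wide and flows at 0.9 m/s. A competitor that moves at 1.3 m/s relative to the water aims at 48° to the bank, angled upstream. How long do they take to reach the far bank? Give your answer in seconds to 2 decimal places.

136.63 s

The component of the competitor's velocity perpendicular to the bank is 1.3 × sin 48° = 0.966 m/s.
The flow acts along the bank and has no component across it.
Time = 132 / 0.966 = 136.633 s.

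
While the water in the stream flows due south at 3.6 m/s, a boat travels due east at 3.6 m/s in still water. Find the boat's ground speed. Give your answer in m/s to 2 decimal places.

Taking east as x and north as y: velocity relative to the water = (3.600, 0.000) m/s; the water relative to ground = (0.000, -3.600) m/s.
Velocity relative to ground = (3.600, 0.000) + (0.000, -3.600) = (3.600, -3.600) m/s.
Speed = |(3.600, -3.600)| = 5.091 m/s.

5.09 m/s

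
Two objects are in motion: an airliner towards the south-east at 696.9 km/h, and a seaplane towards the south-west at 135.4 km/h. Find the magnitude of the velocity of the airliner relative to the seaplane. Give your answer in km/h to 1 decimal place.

709.9 km/h

Taking east as x and north as y: airliner velocity = (492.783, -492.783) km/h; seaplane velocity = (-95.742, -95.742) km/h.
Velocity of airliner relative to seaplane = (492.783, -492.783) − (-95.742, -95.742) = (588.525, -397.040) km/h.
Magnitude = |(588.525, -397.040)| = 709.932 km/h.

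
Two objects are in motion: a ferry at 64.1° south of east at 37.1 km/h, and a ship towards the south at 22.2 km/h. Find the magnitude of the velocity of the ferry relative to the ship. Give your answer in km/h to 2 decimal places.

19.68 km/h

Taking east as x and north as y: ferry velocity = (16.205, -33.374) km/h; ship velocity = (0.000, -22.200) km/h.
Velocity of ferry relative to ship = (16.205, -33.374) − (0.000, -22.200) = (16.205, -11.174) km/h.
Magnitude = |(16.205, -11.174)| = 19.684 km/h.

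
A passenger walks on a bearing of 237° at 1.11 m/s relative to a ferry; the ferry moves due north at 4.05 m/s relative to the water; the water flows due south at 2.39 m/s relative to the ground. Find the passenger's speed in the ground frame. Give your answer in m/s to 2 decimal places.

In east/north components (m/s): passenger relative to ferry = (-0.931, -0.605); ferry relative to water = (0.000, 4.050); water relative to ground = (0.000, -2.390).
Sum = (-0.931, 1.055) m/s.
Speed = |(-0.931, 1.055)| = 1.407 m/s.

1.41 m/s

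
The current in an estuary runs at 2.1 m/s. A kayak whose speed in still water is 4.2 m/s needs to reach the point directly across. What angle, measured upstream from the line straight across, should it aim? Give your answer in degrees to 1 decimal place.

30.0°

To cancel the current, the upstream component of the kayak's velocity must equal the flow: 4.2 sin θ = 2.1.
sin θ = 2.1 / 4.2 = 0.5000.
θ = arcsin(0.5000) = 30.000°.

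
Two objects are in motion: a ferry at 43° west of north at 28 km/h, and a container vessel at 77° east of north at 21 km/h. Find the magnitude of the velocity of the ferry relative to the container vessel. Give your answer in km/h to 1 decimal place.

Taking east as x and north as y: ferry velocity = (-19.096, 20.478) km/h; container vessel velocity = (20.462, 4.724) km/h.
Velocity of ferry relative to container vessel = (-19.096, 20.478) − (20.462, 4.724) = (-39.558, 15.754) km/h.
Magnitude = |(-39.558, 15.754)| = 42.579 km/h.

42.6 km/h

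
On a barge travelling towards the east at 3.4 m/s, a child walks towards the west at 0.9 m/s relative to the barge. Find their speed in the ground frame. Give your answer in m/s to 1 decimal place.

2.5 m/s

Taking east as x and north as y: barge velocity = (3.400, 0.000) m/s; child velocity relative to barge = (-0.900, 0.000) m/s.
Velocity relative to ground = (3.400, 0.000) + (-0.900, 0.000) = (2.500, 0.000) m/s.
Speed = |(2.500, 0.000)| = 2.500 m/s.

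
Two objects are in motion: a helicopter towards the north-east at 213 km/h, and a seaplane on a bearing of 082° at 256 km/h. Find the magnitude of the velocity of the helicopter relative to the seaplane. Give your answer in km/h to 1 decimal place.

154.3 km/h

Taking east as x and north as y: helicopter velocity = (150.614, 150.614) km/h; seaplane velocity = (253.509, 35.628) km/h.
Velocity of helicopter relative to seaplane = (150.614, 150.614) − (253.509, 35.628) = (-102.895, 114.985) km/h.
Magnitude = |(-102.895, 114.985)| = 154.302 km/h.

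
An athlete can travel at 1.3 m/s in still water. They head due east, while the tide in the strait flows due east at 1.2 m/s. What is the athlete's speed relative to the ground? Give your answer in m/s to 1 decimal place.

2.5 m/s

Taking east as x and north as y: velocity relative to the water = (1.300, 0.000) m/s; the water relative to ground = (1.200, 0.000) m/s.
Velocity relative to ground = (1.300, 0.000) + (1.200, 0.000) = (2.500, 0.000) m/s.
Speed = |(2.500, 0.000)| = 2.500 m/s.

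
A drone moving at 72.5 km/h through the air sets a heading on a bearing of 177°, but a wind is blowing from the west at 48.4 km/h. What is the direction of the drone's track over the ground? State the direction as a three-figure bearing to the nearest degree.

Taking east as x and north as y: velocity relative to the air = (3.794, -72.401) km/h; the air relative to ground = (48.400, 0.000) km/h.
Velocity relative to ground = (3.794, -72.401) + (48.400, 0.000) = (52.194, -72.401) km/h.
Bearing = atan2(52.19, -72.40) = 144.21° clockwise from north.

144°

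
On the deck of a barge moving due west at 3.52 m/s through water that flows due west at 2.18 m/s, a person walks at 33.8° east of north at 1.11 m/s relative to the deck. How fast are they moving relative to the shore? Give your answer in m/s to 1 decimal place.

5.2 m/s

In east/north components (m/s): person relative to barge = (0.617, 0.922); barge relative to water = (-3.520, 0.000); water relative to ground = (-2.180, 0.000).
Sum = (-5.083, 0.922) m/s.
Speed = |(-5.083, 0.922)| = 5.166 m/s.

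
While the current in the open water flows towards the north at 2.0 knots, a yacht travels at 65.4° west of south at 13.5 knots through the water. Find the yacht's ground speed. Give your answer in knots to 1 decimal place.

12.8 knots

Taking east as x and north as y: velocity relative to the water = (-12.275, -5.620) knots; the water relative to ground = (0.000, 2.000) knots.
Velocity relative to ground = (-12.275, -5.620) + (0.000, 2.000) = (-12.275, -3.620) knots.
Speed = |(-12.275, -3.620)| = 12.797 knots.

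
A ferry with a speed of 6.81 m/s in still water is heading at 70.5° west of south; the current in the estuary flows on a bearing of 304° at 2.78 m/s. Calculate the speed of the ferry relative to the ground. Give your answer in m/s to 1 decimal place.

Taking east as x and north as y: velocity relative to the water = (-6.419, -2.273) m/s; the water relative to ground = (-2.305, 1.555) m/s.
Velocity relative to ground = (-6.419, -2.273) + (-2.305, 1.555) = (-8.724, -0.719) m/s.
Speed = |(-8.724, -0.719)| = 8.754 m/s.

8.8 m/s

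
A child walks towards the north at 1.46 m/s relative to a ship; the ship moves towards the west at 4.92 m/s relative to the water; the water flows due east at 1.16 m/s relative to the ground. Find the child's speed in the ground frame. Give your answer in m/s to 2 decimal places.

4.03 m/s

In east/north components (m/s): child relative to ship = (0.000, 1.460); ship relative to water = (-4.920, 0.000); water relative to ground = (1.160, 0.000).
Sum = (-3.760, 1.460) m/s.
Speed = |(-3.760, 1.460)| = 4.034 m/s.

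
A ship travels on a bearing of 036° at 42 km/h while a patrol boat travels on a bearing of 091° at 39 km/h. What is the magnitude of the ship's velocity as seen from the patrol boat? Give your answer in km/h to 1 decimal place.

Taking east as x and north as y: ship velocity = (24.687, 33.979) km/h; patrol boat velocity = (38.994, -0.681) km/h.
Velocity of ship relative to patrol boat = (24.687, 33.979) − (38.994, -0.681) = (-14.307, 34.659) km/h.
Magnitude = |(-14.307, 34.659)| = 37.496 km/h.

37.5 km/h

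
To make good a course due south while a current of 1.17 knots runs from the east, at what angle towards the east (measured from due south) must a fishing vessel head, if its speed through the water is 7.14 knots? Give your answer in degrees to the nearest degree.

9°

The current pushes perpendicular to the desired track; the heading must have a component into the current equal to 1.17 knots: 7.14 sin θ = 1.17.
sin θ = 0.1639, so θ = 9.431°.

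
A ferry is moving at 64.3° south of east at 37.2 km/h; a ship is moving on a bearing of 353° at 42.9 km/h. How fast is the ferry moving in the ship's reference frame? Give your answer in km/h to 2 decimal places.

Taking east as x and north as y: ferry velocity = (16.132, -33.520) km/h; ship velocity = (-5.228, 42.580) km/h.
Velocity of ferry relative to ship = (16.132, -33.520) − (-5.228, 42.580) = (21.360, -76.100) km/h.
Magnitude = |(21.360, -76.100)| = 79.041 km/h.

79.04 km/h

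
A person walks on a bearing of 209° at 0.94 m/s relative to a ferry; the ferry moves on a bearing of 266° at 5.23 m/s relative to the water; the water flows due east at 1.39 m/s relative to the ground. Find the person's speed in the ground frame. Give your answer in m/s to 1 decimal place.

4.4 m/s

In east/north components (m/s): person relative to ferry = (-0.456, -0.822); ferry relative to water = (-5.217, -0.365); water relative to ground = (1.390, 0.000).
Sum = (-4.283, -1.187) m/s.
Speed = |(-4.283, -1.187)| = 4.444 m/s.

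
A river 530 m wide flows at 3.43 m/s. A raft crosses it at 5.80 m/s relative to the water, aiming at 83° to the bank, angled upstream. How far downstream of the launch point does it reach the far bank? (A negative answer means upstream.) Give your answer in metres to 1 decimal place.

250.7 m

Perpendicular speed = 5.757 m/s; crossing time = 530 / 5.757 = 92.066 s.
Net downstream speed = 2.723 m/s.
Drift = 2.723 × 92.066 = 250.709 m (downstream).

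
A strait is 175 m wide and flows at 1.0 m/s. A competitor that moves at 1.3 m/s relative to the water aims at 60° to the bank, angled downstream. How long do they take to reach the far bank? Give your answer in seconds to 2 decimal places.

155.44 s

The component of the competitor's velocity perpendicular to the bank is 1.3 × sin 60° = 1.126 m/s.
Only the cross-stream component determines the crossing time; the current contributes nothing perpendicular to the bank.
Time = 175 / 1.126 = 155.440 s.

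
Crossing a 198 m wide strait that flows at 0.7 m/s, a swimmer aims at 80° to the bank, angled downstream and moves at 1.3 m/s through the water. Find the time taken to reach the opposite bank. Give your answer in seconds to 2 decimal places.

154.66 s

The component of the swimmer's velocity perpendicular to the bank is 1.3 × sin 80° = 1.280 m/s.
The flow acts along the bank and has no component across it.
Time = 198 / 1.280 = 154.657 s.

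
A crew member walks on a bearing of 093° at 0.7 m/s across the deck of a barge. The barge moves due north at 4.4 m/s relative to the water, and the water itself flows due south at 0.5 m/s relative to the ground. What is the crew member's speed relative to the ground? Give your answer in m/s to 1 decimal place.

In east/north components (m/s): crew member relative to barge = (0.699, -0.037); barge relative to water = (0.000, 4.400); water relative to ground = (0.000, -0.500).
Sum = (0.699, 3.863) m/s.
Speed = |(0.699, 3.863)| = 3.926 m/s.

3.9 m/s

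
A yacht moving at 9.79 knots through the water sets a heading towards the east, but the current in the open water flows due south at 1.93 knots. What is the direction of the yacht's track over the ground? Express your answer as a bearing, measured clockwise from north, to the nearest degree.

Taking east as x and north as y: velocity relative to the water = (9.790, 0.000) knots; the water relative to ground = (0.000, -1.930) knots.
Velocity relative to ground = (9.790, 0.000) + (0.000, -1.930) = (9.790, -1.930) knots.
Bearing = atan2(9.79, -1.93) = 101.15° clockwise from north.

101°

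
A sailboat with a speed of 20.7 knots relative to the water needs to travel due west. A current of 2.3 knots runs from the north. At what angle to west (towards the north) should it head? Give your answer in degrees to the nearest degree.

The current pushes perpendicular to the desired track; the heading must have a component into the current equal to 2.3 knots: 20.7 sin θ = 2.3.
sin θ = 0.1111, so θ = 6.379°.

6°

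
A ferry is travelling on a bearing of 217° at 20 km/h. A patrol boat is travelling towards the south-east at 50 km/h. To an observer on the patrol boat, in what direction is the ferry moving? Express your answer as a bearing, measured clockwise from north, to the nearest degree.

292°

Taking east as x and north as y: ferry velocity = (-12.036, -15.973) km/h; patrol boat velocity = (35.355, -35.355) km/h.
Velocity of ferry relative to patrol boat = (-12.036, -15.973) − (35.355, -35.355) = (-47.392, 19.383) km/h.
Bearing = atan2(-47.39, 19.38) = 292.24° clockwise from north.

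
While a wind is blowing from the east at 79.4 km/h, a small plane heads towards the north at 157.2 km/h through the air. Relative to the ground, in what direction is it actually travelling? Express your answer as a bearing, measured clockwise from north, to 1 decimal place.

333.2°

Taking east as x and north as y: velocity relative to the air = (0.000, 157.200) km/h; the air relative to ground = (-79.400, 0.000) km/h.
Velocity relative to ground = (0.000, 157.200) + (-79.400, 0.000) = (-79.400, 157.200) km/h.
Bearing = atan2(-79.40, 157.20) = 333.20° clockwise from north.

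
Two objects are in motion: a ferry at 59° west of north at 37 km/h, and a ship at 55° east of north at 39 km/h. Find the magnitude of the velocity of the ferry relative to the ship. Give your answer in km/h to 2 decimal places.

63.75 km/h

Taking east as x and north as y: ferry velocity = (-31.715, 19.056) km/h; ship velocity = (31.947, 22.369) km/h.
Velocity of ferry relative to ship = (-31.715, 19.056) − (31.947, 22.369) = (-63.662, -3.313) km/h.
Magnitude = |(-63.662, -3.313)| = 63.748 km/h.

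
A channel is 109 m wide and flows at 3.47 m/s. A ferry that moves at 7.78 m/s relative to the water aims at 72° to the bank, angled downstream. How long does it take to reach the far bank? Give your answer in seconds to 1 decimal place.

The component of the ferry's velocity perpendicular to the bank is 7.78 × sin 72° = 7.399 m/s.
The current is parallel to the bank, so it does not affect the crossing time.
Time = 109 / 7.399 = 14.731 s.

14.7 s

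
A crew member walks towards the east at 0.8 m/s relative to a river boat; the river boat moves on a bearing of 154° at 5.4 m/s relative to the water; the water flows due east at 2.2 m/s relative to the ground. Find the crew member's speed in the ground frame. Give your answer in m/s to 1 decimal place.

7.2 m/s

In east/north components (m/s): crew member relative to river boat = (0.800, 0.000); river boat relative to water = (2.367, -4.853); water relative to ground = (2.200, 0.000).
Sum = (5.367, -4.853) m/s.
Speed = |(5.367, -4.853)| = 7.236 m/s.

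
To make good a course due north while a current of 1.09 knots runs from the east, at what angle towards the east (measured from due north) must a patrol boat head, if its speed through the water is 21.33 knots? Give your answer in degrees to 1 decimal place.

The current pushes perpendicular to the desired track; the heading must have a component into the current equal to 1.09 knots: 21.33 sin θ = 1.09.
sin θ = 0.0511, so θ = 2.929°.

2.9°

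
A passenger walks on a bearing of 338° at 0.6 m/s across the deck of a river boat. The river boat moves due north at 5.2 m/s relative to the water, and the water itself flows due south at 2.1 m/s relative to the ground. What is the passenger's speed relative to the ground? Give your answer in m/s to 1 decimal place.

In east/north components (m/s): passenger relative to river boat = (-0.225, 0.556); river boat relative to water = (0.000, 5.200); water relative to ground = (0.000, -2.100).
Sum = (-0.225, 3.656) m/s.
Speed = |(-0.225, 3.656)| = 3.663 m/s.

3.7 m/s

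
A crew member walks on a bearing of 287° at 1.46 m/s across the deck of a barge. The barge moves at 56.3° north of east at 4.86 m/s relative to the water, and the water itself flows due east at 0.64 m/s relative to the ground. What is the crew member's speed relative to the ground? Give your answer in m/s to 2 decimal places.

4.87 m/s

In east/north components (m/s): crew member relative to barge = (-1.396, 0.427); barge relative to water = (2.697, 4.043); water relative to ground = (0.640, 0.000).
Sum = (1.940, 4.470) m/s.
Speed = |(1.940, 4.470)| = 4.873 m/s.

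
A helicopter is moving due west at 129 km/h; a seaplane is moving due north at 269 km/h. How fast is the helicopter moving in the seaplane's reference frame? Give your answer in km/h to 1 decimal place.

Taking east as x and north as y: helicopter velocity = (-129.000, 0.000) km/h; seaplane velocity = (0.000, 269.000) km/h.
Velocity of helicopter relative to seaplane = (-129.000, 0.000) − (0.000, 269.000) = (-129.000, -269.000) km/h.
Magnitude = |(-129.000, -269.000)| = 298.332 km/h.

298.3 km/h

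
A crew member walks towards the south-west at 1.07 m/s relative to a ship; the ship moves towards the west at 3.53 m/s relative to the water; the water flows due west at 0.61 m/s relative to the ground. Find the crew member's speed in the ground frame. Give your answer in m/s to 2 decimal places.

4.95 m/s

In east/north components (m/s): crew member relative to ship = (-0.757, -0.757); ship relative to water = (-3.530, 0.000); water relative to ground = (-0.610, 0.000).
Sum = (-4.897, -0.757) m/s.
Speed = |(-4.897, -0.757)| = 4.955 m/s.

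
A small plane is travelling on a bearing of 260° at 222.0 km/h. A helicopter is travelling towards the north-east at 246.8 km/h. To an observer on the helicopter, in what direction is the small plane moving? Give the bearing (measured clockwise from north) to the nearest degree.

242°

Taking east as x and north as y: small plane velocity = (-218.627, -38.550) km/h; helicopter velocity = (174.514, 174.514) km/h.
Velocity of small plane relative to helicopter = (-218.627, -38.550) − (174.514, 174.514) = (-393.141, -213.064) km/h.
Bearing = atan2(-393.14, -213.06) = 241.54° clockwise from north.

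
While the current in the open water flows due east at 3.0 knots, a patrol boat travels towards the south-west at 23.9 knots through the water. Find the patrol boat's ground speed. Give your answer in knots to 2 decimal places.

Taking east as x and north as y: velocity relative to the water = (-16.900, -16.900) knots; the water relative to ground = (3.000, 0.000) knots.
Velocity relative to ground = (-16.900, -16.900) + (3.000, 0.000) = (-13.900, -16.900) knots.
Speed = |(-13.900, -16.900)| = 21.882 knots.

21.88 knots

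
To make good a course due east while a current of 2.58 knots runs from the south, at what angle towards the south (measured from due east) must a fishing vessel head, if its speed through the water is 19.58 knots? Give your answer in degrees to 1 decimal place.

7.6°

The current pushes perpendicular to the desired track; the heading must have a component into the current equal to 2.58 knots: 19.58 sin θ = 2.58.
sin θ = 0.1318, so θ = 7.572°.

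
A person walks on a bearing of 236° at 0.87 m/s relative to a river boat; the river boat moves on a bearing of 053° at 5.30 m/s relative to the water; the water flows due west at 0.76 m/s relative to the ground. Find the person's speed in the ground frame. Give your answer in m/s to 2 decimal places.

3.86 m/s

In east/north components (m/s): person relative to river boat = (-0.721, -0.486); river boat relative to water = (4.233, 3.190); water relative to ground = (-0.760, 0.000).
Sum = (2.752, 2.703) m/s.
Speed = |(2.752, 2.703)| = 3.857 m/s.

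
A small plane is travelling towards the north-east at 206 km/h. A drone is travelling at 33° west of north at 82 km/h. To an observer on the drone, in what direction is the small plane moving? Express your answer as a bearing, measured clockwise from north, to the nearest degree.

Taking east as x and north as y: small plane velocity = (145.664, 145.664) km/h; drone velocity = (-44.660, 68.771) km/h.
Velocity of small plane relative to drone = (145.664, 145.664) − (-44.660, 68.771) = (190.324, 76.893) km/h.
Bearing = atan2(190.32, 76.89) = 68.00° clockwise from north.

068°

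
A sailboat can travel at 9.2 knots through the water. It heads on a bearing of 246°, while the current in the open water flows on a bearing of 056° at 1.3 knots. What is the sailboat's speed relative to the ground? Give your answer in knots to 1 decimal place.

7.9 knots

Taking east as x and north as y: velocity relative to the water = (-8.405, -3.742) knots; the water relative to ground = (1.078, 0.727) knots.
Velocity relative to ground = (-8.405, -3.742) + (1.078, 0.727) = (-7.327, -3.015) knots.
Speed = |(-7.327, -3.015)| = 7.923 knots.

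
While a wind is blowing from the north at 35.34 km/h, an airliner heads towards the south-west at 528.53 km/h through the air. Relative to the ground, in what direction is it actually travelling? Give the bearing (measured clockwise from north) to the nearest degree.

222°

Taking east as x and north as y: velocity relative to the air = (-373.727, -373.727) km/h; the air relative to ground = (0.000, -35.340) km/h.
Velocity relative to ground = (-373.727, -373.727) + (0.000, -35.340) = (-373.727, -409.067) km/h.
Bearing = atan2(-373.73, -409.07) = 222.42° clockwise from north.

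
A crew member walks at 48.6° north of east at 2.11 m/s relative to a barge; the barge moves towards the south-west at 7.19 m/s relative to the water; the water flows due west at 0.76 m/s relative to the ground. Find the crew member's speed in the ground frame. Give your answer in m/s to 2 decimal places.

In east/north components (m/s): crew member relative to barge = (1.395, 1.583); barge relative to water = (-5.084, -5.084); water relative to ground = (-0.760, 0.000).
Sum = (-4.449, -3.501) m/s.
Speed = |(-4.449, -3.501)| = 5.661 m/s.

5.66 m/s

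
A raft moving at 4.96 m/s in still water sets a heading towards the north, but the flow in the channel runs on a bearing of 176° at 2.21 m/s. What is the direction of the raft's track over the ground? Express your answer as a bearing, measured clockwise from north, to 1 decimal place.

Taking east as x and north as y: velocity relative to the water = (0.000, 4.960) m/s; the water relative to ground = (0.154, -2.205) m/s.
Velocity relative to ground = (0.000, 4.960) + (0.154, -2.205) = (0.154, 2.755) m/s.
Bearing = atan2(0.15, 2.76) = 3.20° clockwise from north.

003.2°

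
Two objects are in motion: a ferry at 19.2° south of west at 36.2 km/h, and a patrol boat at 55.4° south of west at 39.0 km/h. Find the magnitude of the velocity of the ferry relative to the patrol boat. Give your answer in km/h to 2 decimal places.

23.51 km/h

Taking east as x and north as y: ferry velocity = (-34.186, -11.905) km/h; patrol boat velocity = (-22.146, -32.102) km/h.
Velocity of ferry relative to patrol boat = (-34.186, -11.905) − (-22.146, -32.102) = (-12.041, 20.197) km/h.
Magnitude = |(-12.041, 20.197)| = 23.514 km/h.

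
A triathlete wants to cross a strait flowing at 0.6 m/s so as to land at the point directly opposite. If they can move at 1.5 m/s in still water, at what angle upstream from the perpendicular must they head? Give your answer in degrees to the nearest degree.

To cancel the current, the upstream component of the triathlete's velocity must equal the flow: 1.5 sin θ = 0.6.
sin θ = 0.6 / 1.5 = 0.4000.
θ = arcsin(0.4000) = 23.578°.

24°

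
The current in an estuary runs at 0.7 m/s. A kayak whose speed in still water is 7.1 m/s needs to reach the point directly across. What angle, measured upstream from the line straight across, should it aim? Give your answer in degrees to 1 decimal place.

5.7°

To cancel the current, the upstream component of the kayak's velocity must equal the flow: 7.1 sin θ = 0.7.
sin θ = 0.7 / 7.1 = 0.0986.
θ = arcsin(0.0986) = 5.658°.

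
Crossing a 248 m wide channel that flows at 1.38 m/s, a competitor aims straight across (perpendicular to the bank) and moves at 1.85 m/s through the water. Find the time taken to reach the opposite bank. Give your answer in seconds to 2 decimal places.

The component of the competitor's velocity perpendicular to the bank is 1.85 m/s.
The current is parallel to the bank, so it does not affect the crossing time.
Time = 248 / 1.850 = 134.054 s.

134.05 s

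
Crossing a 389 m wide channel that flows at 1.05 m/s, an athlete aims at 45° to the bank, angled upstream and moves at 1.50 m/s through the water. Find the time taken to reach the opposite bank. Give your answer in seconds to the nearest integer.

The component of the athlete's velocity perpendicular to the bank is 1.50 × sin 45° = 1.061 m/s.
The flow acts along the bank and has no component across it.
Time = 389 / 1.061 = 366.753 s.

367 s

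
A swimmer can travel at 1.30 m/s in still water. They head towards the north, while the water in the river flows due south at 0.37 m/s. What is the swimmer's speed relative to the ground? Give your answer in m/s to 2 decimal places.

Taking east as x and north as y: velocity relative to the water = (0.000, 1.300) m/s; the water relative to ground = (0.000, -0.370) m/s.
Velocity relative to ground = (0.000, 1.300) + (0.000, -0.370) = (0.000, 0.930) m/s.
Speed = |(0.000, 0.930)| = 0.930 m/s.

0.93 m/s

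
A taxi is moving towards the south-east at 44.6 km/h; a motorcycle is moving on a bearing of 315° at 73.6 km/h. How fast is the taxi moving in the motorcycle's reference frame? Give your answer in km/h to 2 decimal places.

Taking east as x and north as y: taxi velocity = (31.537, -31.537) km/h; motorcycle velocity = (-52.043, 52.043) km/h.
Velocity of taxi relative to motorcycle = (31.537, -31.537) − (-52.043, 52.043) = (83.580, -83.580) km/h.
Magnitude = |(83.580, -83.580)| = 118.200 km/h.

118.20 km/h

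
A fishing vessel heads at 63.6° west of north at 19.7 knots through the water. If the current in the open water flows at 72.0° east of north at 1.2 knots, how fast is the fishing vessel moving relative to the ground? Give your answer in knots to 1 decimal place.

18.9 knots

Taking east as x and north as y: velocity relative to the water = (-17.646, 8.759) knots; the water relative to ground = (1.141, 0.371) knots.
Velocity relative to ground = (-17.646, 8.759) + (1.141, 0.371) = (-16.504, 9.130) knots.
Speed = |(-16.504, 9.130)| = 18.861 knots.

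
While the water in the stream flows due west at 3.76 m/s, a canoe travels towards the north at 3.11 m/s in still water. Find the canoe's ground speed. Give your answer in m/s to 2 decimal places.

4.88 m/s

Taking east as x and north as y: velocity relative to the water = (0.000, 3.110) m/s; the water relative to ground = (-3.760, 0.000) m/s.
Velocity relative to ground = (0.000, 3.110) + (-3.760, 0.000) = (-3.760, 3.110) m/s.
Speed = |(-3.760, 3.110)| = 4.880 m/s.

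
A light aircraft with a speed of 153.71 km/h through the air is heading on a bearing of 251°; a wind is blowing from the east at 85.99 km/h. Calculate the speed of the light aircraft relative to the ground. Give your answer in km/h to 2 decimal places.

236.68 km/h

Taking east as x and north as y: velocity relative to the air = (-145.336, -50.043) km/h; the air relative to ground = (-85.990, 0.000) km/h.
Velocity relative to ground = (-145.336, -50.043) + (-85.990, 0.000) = (-231.326, -50.043) km/h.
Speed = |(-231.326, -50.043)| = 236.677 km/h.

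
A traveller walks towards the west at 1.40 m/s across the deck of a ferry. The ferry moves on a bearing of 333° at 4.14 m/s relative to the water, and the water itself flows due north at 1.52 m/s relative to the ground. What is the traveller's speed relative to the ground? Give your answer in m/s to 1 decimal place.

In east/north components (m/s): traveller relative to ferry = (-1.400, 0.000); ferry relative to water = (-1.880, 3.689); water relative to ground = (0.000, 1.520).
Sum = (-3.280, 5.209) m/s.
Speed = |(-3.280, 5.209)| = 6.155 m/s.

6.2 m/s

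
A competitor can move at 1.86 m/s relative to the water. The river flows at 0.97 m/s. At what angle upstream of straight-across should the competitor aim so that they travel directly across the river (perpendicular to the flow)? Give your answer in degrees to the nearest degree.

To cancel the current, the upstream component of the competitor's velocity must equal the flow: 1.86 sin θ = 0.97.
sin θ = 0.97 / 1.86 = 0.5215.
θ = arcsin(0.5215) = 31.433°.

31°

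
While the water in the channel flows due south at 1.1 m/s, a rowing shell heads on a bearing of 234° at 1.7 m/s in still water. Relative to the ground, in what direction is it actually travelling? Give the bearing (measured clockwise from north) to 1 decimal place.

213.2°

Taking east as x and north as y: velocity relative to the water = (-1.375, -0.999) m/s; the water relative to ground = (0.000, -1.100) m/s.
Velocity relative to ground = (-1.375, -0.999) + (0.000, -1.100) = (-1.375, -2.099) m/s.
Bearing = atan2(-1.38, -2.10) = 213.23° clockwise from north.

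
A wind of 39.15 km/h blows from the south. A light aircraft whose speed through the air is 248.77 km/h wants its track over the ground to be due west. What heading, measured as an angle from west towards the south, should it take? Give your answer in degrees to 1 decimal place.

The wind pushes perpendicular to the desired track; the heading must have a component into the wind equal to 39.15 km/h: 248.77 sin θ = 39.15.
sin θ = 0.1574, so θ = 9.055°.

9.1°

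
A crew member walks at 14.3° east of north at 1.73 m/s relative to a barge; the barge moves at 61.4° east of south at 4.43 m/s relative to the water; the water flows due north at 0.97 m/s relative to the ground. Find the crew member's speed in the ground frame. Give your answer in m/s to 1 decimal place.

4.3 m/s

In east/north components (m/s): crew member relative to barge = (0.427, 1.676); barge relative to water = (3.889, -2.121); water relative to ground = (0.000, 0.970).
Sum = (4.317, 0.526) m/s.
Speed = |(4.317, 0.526)| = 4.349 m/s.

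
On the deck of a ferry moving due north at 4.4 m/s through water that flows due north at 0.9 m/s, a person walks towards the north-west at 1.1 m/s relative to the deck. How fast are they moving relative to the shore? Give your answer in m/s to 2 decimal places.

In east/north components (m/s): person relative to ferry = (-0.778, 0.778); ferry relative to water = (0.000, 4.400); water relative to ground = (0.000, 0.900).
Sum = (-0.778, 6.078) m/s.
Speed = |(-0.778, 6.078)| = 6.127 m/s.

6.13 m/s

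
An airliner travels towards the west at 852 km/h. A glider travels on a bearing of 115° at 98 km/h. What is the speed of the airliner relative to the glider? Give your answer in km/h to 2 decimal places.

941.73 km/h

Taking east as x and north as y: airliner velocity = (-852.000, 0.000) km/h; glider velocity = (88.818, -41.417) km/h.
Velocity of airliner relative to glider = (-852.000, 0.000) − (88.818, -41.417) = (-940.818, 41.417) km/h.
Magnitude = |(-940.818, 41.417)| = 941.729 km/h.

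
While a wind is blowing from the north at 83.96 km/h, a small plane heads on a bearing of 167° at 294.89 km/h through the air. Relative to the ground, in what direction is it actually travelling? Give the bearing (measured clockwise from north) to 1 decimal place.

169.9°

Taking east as x and north as y: velocity relative to the air = (66.336, -287.332) km/h; the air relative to ground = (0.000, -83.960) km/h.
Velocity relative to ground = (66.336, -287.332) + (0.000, -83.960) = (66.336, -371.292) km/h.
Bearing = atan2(66.34, -371.29) = 169.87° clockwise from north.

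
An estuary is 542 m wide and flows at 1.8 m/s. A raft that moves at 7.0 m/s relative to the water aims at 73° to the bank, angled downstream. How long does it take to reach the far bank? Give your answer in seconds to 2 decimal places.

The component of the raft's velocity perpendicular to the bank is 7.0 × sin 73° = 6.694 m/s.
Only the cross-stream component determines the crossing time; the current contributes nothing perpendicular to the bank.
Time = 542 / 6.694 = 80.966 s.

80.97 s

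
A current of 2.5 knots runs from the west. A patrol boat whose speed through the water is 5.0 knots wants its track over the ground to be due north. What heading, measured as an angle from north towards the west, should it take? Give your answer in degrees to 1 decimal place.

The current pushes perpendicular to the desired track; the heading must have a component into the current equal to 2.5 knots: 5.0 sin θ = 2.5.
sin θ = 0.5000, so θ = 30.000°.

30.0°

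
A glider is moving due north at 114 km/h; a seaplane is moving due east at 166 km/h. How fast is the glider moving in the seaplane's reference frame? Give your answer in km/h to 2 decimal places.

201.38 km/h

Taking east as x and north as y: glider velocity = (0.000, 114.000) km/h; seaplane velocity = (166.000, 0.000) km/h.
Velocity of glider relative to seaplane = (0.000, 114.000) − (166.000, 0.000) = (-166.000, 114.000) km/h.
Magnitude = |(-166.000, 114.000)| = 201.375 km/h.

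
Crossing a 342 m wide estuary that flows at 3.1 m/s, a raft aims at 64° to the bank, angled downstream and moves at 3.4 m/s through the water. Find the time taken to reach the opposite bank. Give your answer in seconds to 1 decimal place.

The component of the raft's velocity perpendicular to the bank is 3.4 × sin 64° = 3.056 m/s.
Only the cross-stream component determines the crossing time; the current contributes nothing perpendicular to the bank.
Time = 342 / 3.056 = 111.915 s.

111.9 s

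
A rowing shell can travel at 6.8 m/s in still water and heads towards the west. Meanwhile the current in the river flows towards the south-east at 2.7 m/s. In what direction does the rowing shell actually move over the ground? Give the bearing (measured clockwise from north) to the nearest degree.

Taking east as x and north as y: velocity relative to the water = (-6.800, 0.000) m/s; the water relative to ground = (1.909, -1.909) m/s.
Velocity relative to ground = (-6.800, 0.000) + (1.909, -1.909) = (-4.891, -1.909) m/s.
Bearing = atan2(-4.89, -1.91) = 248.68° clockwise from north.

249°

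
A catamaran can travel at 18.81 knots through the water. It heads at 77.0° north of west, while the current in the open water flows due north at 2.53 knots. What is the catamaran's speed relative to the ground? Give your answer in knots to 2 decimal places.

21.28 knots

Taking east as x and north as y: velocity relative to the water = (-4.231, 18.328) knots; the water relative to ground = (0.000, 2.530) knots.
Velocity relative to ground = (-4.231, 18.328) + (0.000, 2.530) = (-4.231, 20.858) knots.
Speed = |(-4.231, 20.858)| = 21.283 knots.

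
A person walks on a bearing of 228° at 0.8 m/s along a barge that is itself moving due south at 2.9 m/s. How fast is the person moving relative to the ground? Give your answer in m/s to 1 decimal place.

Taking east as x and north as y: barge velocity = (0.000, -2.900) m/s; person velocity relative to barge = (-0.595, -0.535) m/s.
Velocity relative to ground = (0.000, -2.900) + (-0.595, -0.535) = (-0.595, -3.435) m/s.
Speed = |(-0.595, -3.435)| = 3.486 m/s.

3.5 m/s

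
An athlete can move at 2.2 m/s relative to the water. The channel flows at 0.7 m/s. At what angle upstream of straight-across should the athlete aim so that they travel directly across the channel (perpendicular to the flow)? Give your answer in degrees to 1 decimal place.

To cancel the current, the upstream component of the athlete's velocity must equal the flow: 2.2 sin θ = 0.7.
sin θ = 0.7 / 2.2 = 0.3182.
θ = arcsin(0.3182) = 18.553°.

18.6°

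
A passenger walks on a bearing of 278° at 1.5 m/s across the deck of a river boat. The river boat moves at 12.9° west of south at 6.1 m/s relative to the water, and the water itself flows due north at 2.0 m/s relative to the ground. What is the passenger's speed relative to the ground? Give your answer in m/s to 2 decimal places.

In east/north components (m/s): passenger relative to river boat = (-1.485, 0.209); river boat relative to water = (-1.362, -5.946); water relative to ground = (0.000, 2.000).
Sum = (-2.847, -3.737) m/s.
Speed = |(-2.847, -3.737)| = 4.698 m/s.

4.70 m/s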